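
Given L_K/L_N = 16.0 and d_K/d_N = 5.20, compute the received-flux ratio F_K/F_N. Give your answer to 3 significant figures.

0.592

F = L/(4πd²), so F_K/F_N = (L_K/L_N) / (d_K/d_N)²
= 16.0 / (5.20)² = 16.0 / 27.04 = 0.5917.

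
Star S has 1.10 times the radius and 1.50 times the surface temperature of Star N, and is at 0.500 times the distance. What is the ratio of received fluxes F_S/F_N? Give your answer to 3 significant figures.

L_S/L_N = (R_S/R_N)²(T_S/T_N)⁴ = (1.10)² × (1.50)⁴ = 6.126.
F_S/F_N = (L_S/L_N)/(d_S/d_N)² = 6.126 / (0.500)² = 24.50.

24.5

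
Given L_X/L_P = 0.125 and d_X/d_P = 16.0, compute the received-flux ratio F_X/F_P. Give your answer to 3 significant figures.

4.88×10^-4

F = L/(4πd²), so F_X/F_P = (L_X/L_P) / (d_X/d_P)²
= 0.125 / (16.0)² = 0.125 / 256.0 = 4.883×10^-4.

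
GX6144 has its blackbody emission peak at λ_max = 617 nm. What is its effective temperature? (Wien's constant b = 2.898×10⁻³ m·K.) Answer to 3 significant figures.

4.70×10^3 K

T = b/λ_max = 2.898×10⁻³ / (617×10⁻⁹) = 4697 K.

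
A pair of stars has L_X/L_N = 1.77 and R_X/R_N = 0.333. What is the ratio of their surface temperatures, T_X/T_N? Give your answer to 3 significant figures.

2.00

L ∝ R²T⁴ gives T ∝ (L/R²)^(1/4), so
T_X/T_N = (1.77 / 0.333²)^(1/4) = (15.96)^(1/4) = 1.999.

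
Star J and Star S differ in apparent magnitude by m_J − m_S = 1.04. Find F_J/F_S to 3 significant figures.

F_J/F_S = 10^(−(m_J − m_S)/2.5) = 10^(-1.04/2.5) = 10^-0.416 = 0.3837.

0.384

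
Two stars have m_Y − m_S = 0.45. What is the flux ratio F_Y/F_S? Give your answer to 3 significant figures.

0.661

F_Y/F_S = 10^(−(m_Y − m_S)/2.5) = 10^(-0.45/2.5) = 10^-0.180 = 0.6607.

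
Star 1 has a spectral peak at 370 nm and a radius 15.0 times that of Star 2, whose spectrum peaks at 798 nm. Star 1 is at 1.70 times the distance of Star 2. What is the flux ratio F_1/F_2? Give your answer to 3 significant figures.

1.68×10^3

Wien's law: T_1/T_2 = λ_2/λ_1 = 798/370 = 2.157.
L_1/L_2 = (R_1/R_2)²(T_1/T_2)⁴ = (15.0)²(2.157)⁴ = 4868.
F_1/F_2 = (L_1/L_2)/(d_1/d_2)² = 4868/(1.70)² = 1685.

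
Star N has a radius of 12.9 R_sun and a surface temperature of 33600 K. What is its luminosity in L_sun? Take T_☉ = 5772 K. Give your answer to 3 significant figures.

L/L_☉ = (R/R_☉)² (T/T_☉)⁴ = (12.9)² × (33600/5772)⁴
       = 166.4 × (5.821)⁴ = 166.4 × 1148 = 1.911×10^5.

1.91×10^5 L_sun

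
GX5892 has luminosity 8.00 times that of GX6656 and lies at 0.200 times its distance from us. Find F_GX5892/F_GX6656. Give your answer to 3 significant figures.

F = L/(4πd²), so F_GX5892/F_GX6656 = (L_GX5892/L_GX6656) / (d_GX5892/d_GX6656)²
= 8.00 / (0.200)² = 8.00 / 0.04000 = 200.0.

200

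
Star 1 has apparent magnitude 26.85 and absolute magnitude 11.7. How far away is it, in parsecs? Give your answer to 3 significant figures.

m − M = 5 log₁₀(d/10 pc)
26.85 − (11.7) = 15.15 = 5 log₁₀(d/10)
d = 10 × 10^(15.15/5) = 10 × 10^3.030 = 1.072×10^4 pc.

1.07×10^4 pc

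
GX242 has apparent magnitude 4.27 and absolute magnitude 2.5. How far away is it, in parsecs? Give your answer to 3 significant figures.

22.6 pc

m − M = 5 log₁₀(d/10 pc)
4.27 − (2.5) = 1.77 = 5 log₁₀(d/10)
d = 10 × 10^(1.77/5) = 10 × 10^0.354 = 22.59 pc.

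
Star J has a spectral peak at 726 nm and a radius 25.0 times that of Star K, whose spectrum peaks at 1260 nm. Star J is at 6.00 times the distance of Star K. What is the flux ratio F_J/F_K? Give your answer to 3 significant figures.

Wien's law: T_J/T_K = λ_K/λ_J = 1260/726 = 1.736.
L_J/L_K = (R_J/R_K)²(T_J/T_K)⁴ = (25.0)²(1.736)⁴ = 5670.
F_J/F_K = (L_J/L_K)/(d_J/d_K)² = 5670/(6.00)² = 157.5.

158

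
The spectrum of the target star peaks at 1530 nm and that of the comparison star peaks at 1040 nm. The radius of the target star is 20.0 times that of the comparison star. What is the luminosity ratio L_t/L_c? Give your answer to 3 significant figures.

85.4

Wien's law gives T ∝ 1/λ_max, so T_t/T_c = λ_c/λ_t = 1040/1530 = 0.6797.
Then L ∝ R²T⁴ gives L_t/L_c = (20.0)² × (0.6797)⁴ = 400.0 × 0.2135 = 85.39.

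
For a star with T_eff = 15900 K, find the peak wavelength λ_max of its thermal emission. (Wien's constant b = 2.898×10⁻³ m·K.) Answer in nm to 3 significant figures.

λ_max = b/T = 2.898×10⁻³ / 15900 = 1.82×10^-7 m = 182.3 nm.

182 nm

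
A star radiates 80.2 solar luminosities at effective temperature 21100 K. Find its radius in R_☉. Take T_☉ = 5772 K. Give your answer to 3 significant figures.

0.670 R_☉

R/R_☉ = √(L/L_☉) / (T/T_☉)² = √(80.2) / (3.656)²
       = 8.955 / 13.36 = 0.6702.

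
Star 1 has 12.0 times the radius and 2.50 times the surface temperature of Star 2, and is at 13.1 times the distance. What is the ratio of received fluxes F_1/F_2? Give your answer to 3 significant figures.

32.8

L_1/L_2 = (R_1/R_2)²(T_1/T_2)⁴ = (12.0)² × (2.50)⁴ = 5625.
F_1/F_2 = (L_1/L_2)/(d_1/d_2)² = 5625 / (13.1)² = 32.78.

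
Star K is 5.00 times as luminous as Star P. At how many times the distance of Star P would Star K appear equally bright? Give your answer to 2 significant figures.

Equal flux requires L_K/d_K² = L_P/d_P², so d_K/d_P = √(L_K/L_P)
= √(5.00) = 2.236.

2.2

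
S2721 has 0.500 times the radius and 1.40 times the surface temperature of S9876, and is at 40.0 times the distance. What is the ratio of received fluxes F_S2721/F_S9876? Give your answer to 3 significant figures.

L_S2721/L_S9876 = (R_S2721/R_S9876)²(T_S2721/T_S9876)⁴ = (0.500)² × (1.40)⁴ = 0.9604.
F_S2721/F_S9876 = (L_S2721/L_S9876)/(d_S2721/d_S9876)² = 0.9604 / (40.0)² = 6.002×10^-4.

6.00×10^-4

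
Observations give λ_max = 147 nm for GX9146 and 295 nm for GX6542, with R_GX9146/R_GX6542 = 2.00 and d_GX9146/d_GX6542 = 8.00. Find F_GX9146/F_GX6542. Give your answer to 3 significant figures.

Wien's law: T_GX9146/T_GX6542 = λ_GX6542/λ_GX9146 = 295/147 = 2.007.
L_GX9146/L_GX6542 = (R_GX9146/R_GX6542)²(T_GX9146/T_GX6542)⁴ = (2.00)²(2.007)⁴ = 64.88.
F_GX9146/F_GX6542 = (L_GX9146/L_GX6542)/(d_GX9146/d_GX6542)² = 64.88/(8.00)² = 1.014.

1.01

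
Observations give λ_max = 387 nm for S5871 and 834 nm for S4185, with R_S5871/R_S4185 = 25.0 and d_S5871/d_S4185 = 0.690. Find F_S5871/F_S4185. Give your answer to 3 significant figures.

2.83×10^4

Wien's law: T_S5871/T_S4185 = λ_S4185/λ_S5871 = 834/387 = 2.155.
L_S5871/L_S4185 = (R_S5871/R_S4185)²(T_S5871/T_S4185)⁴ = (25.0)²(2.155)⁴ = 1.348×10^4.
F_S5871/F_S4185 = (L_S5871/L_S4185)/(d_S5871/d_S4185)² = 1.348×10^4/(0.690)² = 2.831×10^4.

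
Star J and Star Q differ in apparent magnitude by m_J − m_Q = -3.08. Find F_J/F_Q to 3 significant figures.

17.1

F_J/F_Q = 10^(−(m_J − m_Q)/2.5) = 10^(3.08/2.5) = 10^1.232 = 17.06.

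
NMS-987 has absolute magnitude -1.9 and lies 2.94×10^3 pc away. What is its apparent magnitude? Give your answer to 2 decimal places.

m = M + 5 log₁₀(d/10 pc) = -1.9 + 5 log₁₀(2.94×10^3/10)
  = -1.9 + 5 × 2.468 = -1.9 + 12.34 = 10.44.

10.44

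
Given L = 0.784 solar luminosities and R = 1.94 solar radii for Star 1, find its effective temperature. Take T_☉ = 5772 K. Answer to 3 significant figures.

3.90×10^3 K

T/T_☉ = (L/L_☉)^(1/4) / (R/R_☉)^(1/2)
T = 5772 × (0.784)^(1/4) / √(1.94) = 5772 × 0.9410 / 1.393 = 3899 K.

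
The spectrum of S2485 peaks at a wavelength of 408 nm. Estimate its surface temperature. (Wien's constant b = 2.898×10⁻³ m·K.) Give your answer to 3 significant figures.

7.10×10^3 K

T = b/λ_max = 2.898×10⁻³ / (408×10⁻⁹) = 7103 K.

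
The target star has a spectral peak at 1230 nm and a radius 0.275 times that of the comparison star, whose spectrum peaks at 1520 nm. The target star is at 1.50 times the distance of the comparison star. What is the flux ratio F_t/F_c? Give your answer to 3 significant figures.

Wien's law: T_t/T_c = λ_c/λ_t = 1520/1230 = 1.236.
L_t/L_c = (R_t/R_c)²(T_t/T_c)⁴ = (0.275)²(1.236)⁴ = 0.1764.
F_t/F_c = (L_t/L_c)/(d_t/d_c)² = 0.1764/(1.50)² = 0.07839.

0.0784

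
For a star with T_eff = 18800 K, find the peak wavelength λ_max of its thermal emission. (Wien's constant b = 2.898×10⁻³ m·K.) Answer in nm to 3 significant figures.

154 nm

λ_max = b/T = 2.898×10⁻³ / 18800 = 1.54×10^-7 m = 154.1 nm.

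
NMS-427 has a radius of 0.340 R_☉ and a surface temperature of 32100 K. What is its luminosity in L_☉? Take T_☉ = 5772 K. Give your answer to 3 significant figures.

111 L_☉

L/L_☉ = (R/R_☉)² (T/T_☉)⁴ = (0.340)² × (32100/5772)⁴
       = 0.1156 × (5.561)⁴ = 0.1156 × 956.6 = 110.6.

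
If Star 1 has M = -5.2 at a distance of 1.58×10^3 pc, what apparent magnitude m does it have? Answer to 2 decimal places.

m = M + 5 log₁₀(d/10 pc) = -5.2 + 5 log₁₀(1.58×10^3/10)
  = -5.2 + 5 × 2.199 = -5.2 + 10.99 = 5.79.

5.79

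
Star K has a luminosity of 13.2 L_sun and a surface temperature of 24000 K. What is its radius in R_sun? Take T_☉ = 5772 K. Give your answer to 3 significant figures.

R/R_☉ = √(L/L_☉) / (T/T_☉)² = √(13.2) / (4.158)²
       = 3.633 / 17.29 = 0.2101.

0.210 R_sun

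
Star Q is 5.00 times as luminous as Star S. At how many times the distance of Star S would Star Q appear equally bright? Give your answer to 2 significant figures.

Equal flux requires L_Q/d_Q² = L_S/d_S², so d_Q/d_S = √(L_Q/L_S)
= √(5.00) = 2.236.

2.2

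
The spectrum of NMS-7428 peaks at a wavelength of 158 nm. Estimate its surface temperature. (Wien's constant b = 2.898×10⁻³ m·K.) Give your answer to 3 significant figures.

T = b/λ_max = 2.898×10⁻³ / (158×10⁻⁹) = 1.834×10^4 K.

1.83×10^4 K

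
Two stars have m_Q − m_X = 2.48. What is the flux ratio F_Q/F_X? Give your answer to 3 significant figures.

0.102

F_Q/F_X = 10^(−(m_Q − m_X)/2.5) = 10^(-2.48/2.5) = 10^-0.992 = 0.1019.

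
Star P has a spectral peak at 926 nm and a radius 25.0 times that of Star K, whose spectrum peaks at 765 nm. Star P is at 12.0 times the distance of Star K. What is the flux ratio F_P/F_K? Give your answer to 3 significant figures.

Wien's law: T_P/T_K = λ_K/λ_P = 765/926 = 0.8261.
L_P/L_K = (R_P/R_K)²(T_P/T_K)⁴ = (25.0)²(0.8261)⁴ = 291.1.
F_P/F_K = (L_P/L_K)/(d_P/d_K)² = 291.1/(12.0)² = 2.022.

2.02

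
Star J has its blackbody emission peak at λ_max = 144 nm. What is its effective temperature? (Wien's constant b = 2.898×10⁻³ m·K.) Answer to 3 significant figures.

2.01×10^4 K

T = b/λ_max = 2.898×10⁻³ / (144×10⁻⁹) = 2.012×10^4 K.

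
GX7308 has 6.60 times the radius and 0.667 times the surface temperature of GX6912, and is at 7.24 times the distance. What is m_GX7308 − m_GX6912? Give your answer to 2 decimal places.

1.96

L_GX7308/L_GX6912 = (6.60)²(0.667)⁴ = 8.622.
F_GX7308/F_GX6912 = (L_GX7308/L_GX6912)/(d_GX7308/d_GX6912)² = 8.622/52.42 = 0.1645.
m_GX7308 − m_GX6912 = −2.5 log₁₀(0.1645) = 1.96.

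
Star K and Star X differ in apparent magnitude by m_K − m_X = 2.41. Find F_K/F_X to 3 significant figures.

F_K/F_X = 10^(−(m_K − m_X)/2.5) = 10^(-2.41/2.5) = 10^-0.964 = 0.1086.

0.109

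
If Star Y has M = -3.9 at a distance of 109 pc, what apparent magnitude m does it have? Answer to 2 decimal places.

m = M + 5 log₁₀(d/10 pc) = -3.9 + 5 log₁₀(109/10)
  = -3.9 + 5 × 1.037 = -3.9 + 5.19 = 1.29.

1.29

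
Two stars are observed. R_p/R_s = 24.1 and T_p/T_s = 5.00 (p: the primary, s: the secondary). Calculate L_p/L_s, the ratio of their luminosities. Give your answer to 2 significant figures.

3.6×10^5

From the Stefan–Boltzmann law, L ∝ R²T⁴, so
L_p/L_s = (R_p/R_s)² (T_p/T_s)⁴ = (24.1)² × (5.00)⁴ = 580.8 × 625.0 = 3.630×10^5.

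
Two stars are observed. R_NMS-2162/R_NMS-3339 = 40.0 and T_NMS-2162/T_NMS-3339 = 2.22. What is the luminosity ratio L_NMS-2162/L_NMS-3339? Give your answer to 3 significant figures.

3.89×10^4

From the Stefan–Boltzmann law, L ∝ R²T⁴, so
L_NMS-2162/L_NMS-3339 = (R_NMS-2162/R_NMS-3339)² (T_NMS-2162/T_NMS-3339)⁴ = (40.0)² × (2.22)⁴ = 1600 × 24.29 = 3.886×10^4.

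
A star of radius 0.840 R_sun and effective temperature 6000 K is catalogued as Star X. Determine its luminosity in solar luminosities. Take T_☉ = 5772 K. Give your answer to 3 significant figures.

L/L_☉ = (R/R_☉)² (T/T_☉)⁴ = (0.840)² × (6000/5772)⁴
       = 0.7056 × (1.040)⁴ = 0.7056 × 1.168 = 0.8239.

0.824 solar luminosities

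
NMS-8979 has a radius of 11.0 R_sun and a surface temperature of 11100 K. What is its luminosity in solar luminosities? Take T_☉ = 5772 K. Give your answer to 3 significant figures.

L/L_☉ = (R/R_☉)² (T/T_☉)⁴ = (11.0)² × (11100/5772)⁴
       = 121.0 × (1.923)⁴ = 121.0 × 13.68 = 1655.

1.65×10^3 solar luminosities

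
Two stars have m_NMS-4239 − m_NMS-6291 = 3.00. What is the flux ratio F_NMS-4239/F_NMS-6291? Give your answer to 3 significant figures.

0.0631

F_NMS-4239/F_NMS-6291 = 10^(−(m_NMS-4239 − m_NMS-6291)/2.5) = 10^(-3.00/2.5) = 10^-1.200 = 0.06310.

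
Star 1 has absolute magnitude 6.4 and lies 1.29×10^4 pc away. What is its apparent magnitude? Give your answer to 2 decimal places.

21.95

m = M + 5 log₁₀(d/10 pc) = 6.4 + 5 log₁₀(1.29×10^4/10)
  = 6.4 + 5 × 3.111 = 6.4 + 15.55 = 21.95.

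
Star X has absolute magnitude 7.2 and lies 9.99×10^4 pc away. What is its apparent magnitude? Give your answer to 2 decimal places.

27.20

m = M + 5 log₁₀(d/10 pc) = 7.2 + 5 log₁₀(9.99×10^4/10)
  = 7.2 + 5 × 4.000 = 7.2 + 20.00 = 27.20.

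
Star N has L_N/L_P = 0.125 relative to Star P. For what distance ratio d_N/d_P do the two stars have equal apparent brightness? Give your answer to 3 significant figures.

0.354

Equal flux requires L_N/d_N² = L_P/d_P², so d_N/d_P = √(L_N/L_P)
= √(0.125) = 0.3536.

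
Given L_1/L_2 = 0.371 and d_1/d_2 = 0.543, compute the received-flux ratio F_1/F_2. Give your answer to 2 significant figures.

F = L/(4πd²), so F_1/F_2 = (L_1/L_2) / (d_1/d_2)²
= 0.371 / (0.543)² = 0.371 / 0.2948 = 1.258.

1.3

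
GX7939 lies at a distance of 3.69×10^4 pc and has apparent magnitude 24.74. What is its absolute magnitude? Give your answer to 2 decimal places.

M = m − 5 log₁₀(d/10 pc) = 24.74 − 5 log₁₀(3.69×10^4/10)
  = 24.74 − 5 × 3.567 = 24.74 − 17.84 = 6.90.

6.90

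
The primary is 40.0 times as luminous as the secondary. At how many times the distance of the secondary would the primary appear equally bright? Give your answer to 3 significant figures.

6.32

Equal flux requires L_p/d_p² = L_s/d_s², so d_p/d_s = √(L_p/L_s)
= √(40.0) = 6.325.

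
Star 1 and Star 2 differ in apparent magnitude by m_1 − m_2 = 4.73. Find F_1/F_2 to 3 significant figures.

0.0128

F_1/F_2 = 10^(−(m_1 − m_2)/2.5) = 10^(-4.73/2.5) = 10^-1.892 = 0.01282.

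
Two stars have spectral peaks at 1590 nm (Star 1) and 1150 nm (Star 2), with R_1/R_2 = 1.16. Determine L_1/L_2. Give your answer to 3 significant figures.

Wien's law gives T ∝ 1/λ_max, so T_1/T_2 = λ_2/λ_1 = 1150/1590 = 0.7233.
Then L ∝ R²T⁴ gives L_1/L_2 = (1.16)² × (0.7233)⁴ = 1.346 × 0.2737 = 0.3682.

0.368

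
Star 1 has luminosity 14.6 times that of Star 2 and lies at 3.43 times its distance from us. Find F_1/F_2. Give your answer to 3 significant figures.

1.24

F = L/(4πd²), so F_1/F_2 = (L_1/L_2) / (d_1/d_2)²
= 14.6 / (3.43)² = 14.6 / 11.76 = 1.241.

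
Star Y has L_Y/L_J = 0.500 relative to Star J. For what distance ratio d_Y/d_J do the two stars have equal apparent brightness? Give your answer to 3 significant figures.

Equal flux requires L_Y/d_Y² = L_J/d_J², so d_Y/d_J = √(L_Y/L_J)
= √(0.500) = 0.7071.

0.707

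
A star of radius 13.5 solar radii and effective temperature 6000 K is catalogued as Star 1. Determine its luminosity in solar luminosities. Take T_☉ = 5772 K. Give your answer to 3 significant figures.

L/L_☉ = (R/R_☉)² (T/T_☉)⁴ = (13.5)² × (6000/5772)⁴
       = 182.2 × (1.040)⁴ = 182.2 × 1.168 = 212.8.

213 solar luminosities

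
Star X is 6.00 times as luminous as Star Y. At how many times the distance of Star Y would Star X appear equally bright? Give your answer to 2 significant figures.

2.4

Equal flux requires L_X/d_X² = L_Y/d_Y², so d_X/d_Y = √(L_X/L_Y)
= √(6.00) = 2.449.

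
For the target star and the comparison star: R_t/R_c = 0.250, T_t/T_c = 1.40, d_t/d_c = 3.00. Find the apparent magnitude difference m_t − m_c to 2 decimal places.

L_t/L_c = (0.250)²(1.40)⁴ = 0.2401.
F_t/F_c = (L_t/L_c)/(d_t/d_c)² = 0.2401/9.000 = 0.02668.
m_t − m_c = −2.5 log₁₀(0.02668) = 3.93.

3.93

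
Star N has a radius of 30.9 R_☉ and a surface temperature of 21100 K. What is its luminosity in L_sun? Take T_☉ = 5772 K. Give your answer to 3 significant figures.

L/L_☉ = (R/R_☉)² (T/T_☉)⁴ = (30.9)² × (21100/5772)⁴
       = 954.8 × (3.656)⁴ = 954.8 × 178.6 = 1.705×10^5.

1.71×10^5 L_sun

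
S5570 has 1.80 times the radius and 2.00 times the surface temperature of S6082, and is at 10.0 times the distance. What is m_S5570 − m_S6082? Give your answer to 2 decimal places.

0.71

L_S5570/L_S6082 = (1.80)²(2.00)⁴ = 51.84.
F_S5570/F_S6082 = (L_S5570/L_S6082)/(d_S5570/d_S6082)² = 51.84/100.0 = 0.5184.
m_S5570 − m_S6082 = −2.5 log₁₀(0.5184) = 0.71.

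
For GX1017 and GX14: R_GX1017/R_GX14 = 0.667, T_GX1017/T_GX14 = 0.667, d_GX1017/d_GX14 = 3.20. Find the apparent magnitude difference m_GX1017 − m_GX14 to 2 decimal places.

L_GX1017/L_GX14 = (0.667)²(0.667)⁴ = 0.08806.
F_GX1017/F_GX14 = (L_GX1017/L_GX14)/(d_GX1017/d_GX14)² = 0.08806/10.24 = 0.008599.
m_GX1017 − m_GX14 = −2.5 log₁₀(0.008599) = 5.16.

5.16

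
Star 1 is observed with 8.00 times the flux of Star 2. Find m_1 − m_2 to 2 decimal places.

m_1 − m_2 = −2.5 log₁₀(F_1/F_2) = −2.5 log₁₀(8.00) = −2.5 × (0.903) = -2.258.

-2.26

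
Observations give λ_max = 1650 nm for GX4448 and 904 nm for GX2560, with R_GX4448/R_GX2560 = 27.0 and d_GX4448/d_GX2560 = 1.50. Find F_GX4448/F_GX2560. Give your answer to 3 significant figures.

29.2

Wien's law: T_GX4448/T_GX2560 = λ_GX2560/λ_GX4448 = 904/1650 = 0.5479.
L_GX4448/L_GX2560 = (R_GX4448/R_GX2560)²(T_GX4448/T_GX2560)⁴ = (27.0)²(0.5479)⁴ = 65.68.
F_GX4448/F_GX2560 = (L_GX4448/L_GX2560)/(d_GX4448/d_GX2560)² = 65.68/(1.50)² = 29.19.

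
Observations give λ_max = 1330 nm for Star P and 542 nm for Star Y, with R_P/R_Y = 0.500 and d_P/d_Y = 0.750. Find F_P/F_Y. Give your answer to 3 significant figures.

0.0123

Wien's law: T_P/T_Y = λ_Y/λ_P = 542/1330 = 0.4075.
L_P/L_Y = (R_P/R_Y)²(T_P/T_Y)⁴ = (0.500)²(0.4075)⁴ = 0.006895.
F_P/F_Y = (L_P/L_Y)/(d_P/d_Y)² = 0.006895/(0.750)² = 0.01226.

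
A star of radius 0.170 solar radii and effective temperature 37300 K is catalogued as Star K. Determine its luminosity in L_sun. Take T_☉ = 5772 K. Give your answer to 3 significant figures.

50.4 L_sun

L/L_☉ = (R/R_☉)² (T/T_☉)⁴ = (0.170)² × (37300/5772)⁴
       = 0.02890 × (6.462)⁴ = 0.02890 × 1744 = 50.40.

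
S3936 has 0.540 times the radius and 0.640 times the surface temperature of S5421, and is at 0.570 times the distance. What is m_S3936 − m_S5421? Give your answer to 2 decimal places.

L_S3936/L_S5421 = (0.540)²(0.640)⁴ = 0.04892.
F_S3936/F_S5421 = (L_S3936/L_S5421)/(d_S3936/d_S5421)² = 0.04892/0.3249 = 0.1506.
m_S3936 − m_S5421 = −2.5 log₁₀(0.1506) = 2.06.

2.06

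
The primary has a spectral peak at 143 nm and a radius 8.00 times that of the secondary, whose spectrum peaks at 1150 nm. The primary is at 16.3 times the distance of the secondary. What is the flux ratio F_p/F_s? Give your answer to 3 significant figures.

Wien's law: T_p/T_s = λ_s/λ_p = 1150/143 = 8.042.
L_p/L_s = (R_p/R_s)²(T_p/T_s)⁴ = (8.00)²(8.042)⁴ = 2.677×10^5.
F_p/F_s = (L_p/L_s)/(d_p/d_s)² = 2.677×10^5/(16.3)² = 1008.

1.01×10^3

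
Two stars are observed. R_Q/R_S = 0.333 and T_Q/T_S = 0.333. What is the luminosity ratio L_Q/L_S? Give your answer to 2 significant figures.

From the Stefan–Boltzmann law, L ∝ R²T⁴, so
L_Q/L_S = (R_Q/R_S)² (T_Q/T_S)⁴ = (0.333)² × (0.333)⁴ = 0.1109 × 0.01230 = 0.001364.

0.0014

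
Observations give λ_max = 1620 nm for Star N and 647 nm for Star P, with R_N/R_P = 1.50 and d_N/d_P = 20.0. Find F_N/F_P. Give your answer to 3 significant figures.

1.43×10^-4

Wien's law: T_N/T_P = λ_P/λ_N = 647/1620 = 0.3994.
L_N/L_P = (R_N/R_P)²(T_N/T_P)⁴ = (1.50)²(0.3994)⁴ = 0.05725.
F_N/F_P = (L_N/L_P)/(d_N/d_P)² = 0.05725/(20.0)² = 1.431×10^-4.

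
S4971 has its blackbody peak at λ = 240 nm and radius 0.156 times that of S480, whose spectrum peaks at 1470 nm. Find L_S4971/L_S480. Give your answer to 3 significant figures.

34.3

Wien's law gives T ∝ 1/λ_max, so T_S4971/T_S480 = λ_S480/λ_S4971 = 1470/240 = 6.125.
Then L ∝ R²T⁴ gives L_S4971/L_S480 = (0.156)² × (6.125)⁴ = 0.02434 × 1407 = 34.25.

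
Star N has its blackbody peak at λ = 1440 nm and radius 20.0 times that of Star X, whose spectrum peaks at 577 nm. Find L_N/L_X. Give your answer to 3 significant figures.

Wien's law gives T ∝ 1/λ_max, so T_N/T_X = λ_X/λ_N = 577/1440 = 0.4007.
Then L ∝ R²T⁴ gives L_N/L_X = (20.0)² × (0.4007)⁴ = 400.0 × 0.02578 = 10.31.

10.3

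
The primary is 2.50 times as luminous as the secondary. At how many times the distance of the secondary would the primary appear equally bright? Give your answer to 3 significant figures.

Equal flux requires L_p/d_p² = L_s/d_s², so d_p/d_s = √(L_p/L_s)
= √(2.50) = 1.581.

1.58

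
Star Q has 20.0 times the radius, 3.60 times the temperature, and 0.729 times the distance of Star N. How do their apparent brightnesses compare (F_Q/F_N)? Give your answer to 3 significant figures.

L_Q/L_N = (R_Q/R_N)²(T_Q/T_N)⁴ = (20.0)² × (3.60)⁴ = 6.718×10^4.
F_Q/F_N = (L_Q/L_N)/(d_Q/d_N)² = 6.718×10^4 / (0.729)² = 1.264×10^5.

1.26×10^5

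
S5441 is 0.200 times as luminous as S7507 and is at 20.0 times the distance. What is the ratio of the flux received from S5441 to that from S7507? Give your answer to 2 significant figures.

F = L/(4πd²), so F_S5441/F_S7507 = (L_S5441/L_S7507) / (d_S5441/d_S7507)²
= 0.200 / (20.0)² = 0.200 / 400.0 = 5.000×10^-4.

5.0×10^-4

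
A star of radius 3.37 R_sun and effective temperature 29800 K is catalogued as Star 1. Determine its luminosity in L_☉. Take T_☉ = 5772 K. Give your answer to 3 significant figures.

8.07×10^3 L_☉

L/L_☉ = (R/R_☉)² (T/T_☉)⁴ = (3.37)² × (29800/5772)⁴
       = 11.36 × (5.163)⁴ = 11.36 × 710.5 = 8069.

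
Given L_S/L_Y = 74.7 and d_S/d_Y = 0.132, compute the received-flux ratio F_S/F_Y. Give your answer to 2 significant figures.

F = L/(4πd²), so F_S/F_Y = (L_S/L_Y) / (d_S/d_Y)²
= 74.7 / (0.132)² = 74.7 / 0.01742 = 4287.

4.3×10^3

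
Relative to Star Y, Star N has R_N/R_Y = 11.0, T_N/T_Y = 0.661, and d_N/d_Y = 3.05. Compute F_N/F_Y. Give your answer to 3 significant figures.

L_N/L_Y = (R_N/R_Y)²(T_N/T_Y)⁴ = (11.0)² × (0.661)⁴ = 23.10.
F_N/F_Y = (L_N/L_Y)/(d_N/d_Y)² = 23.10 / (3.05)² = 2.483.

2.48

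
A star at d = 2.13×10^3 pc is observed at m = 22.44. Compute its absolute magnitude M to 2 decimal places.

M = m − 5 log₁₀(d/10 pc) = 22.44 − 5 log₁₀(2.13×10^3/10)
  = 22.44 − 5 × 2.328 = 22.44 − 11.64 = 10.80.

10.80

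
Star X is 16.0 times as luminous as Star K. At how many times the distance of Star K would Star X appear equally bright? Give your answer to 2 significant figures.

Equal flux requires L_X/d_X² = L_K/d_K², so d_X/d_K = √(L_X/L_K)
= √(16.0) = 4.000.

4.0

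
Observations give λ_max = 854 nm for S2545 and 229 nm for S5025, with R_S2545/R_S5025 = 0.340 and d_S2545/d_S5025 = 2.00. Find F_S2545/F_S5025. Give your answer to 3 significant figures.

Wien's law: T_S2545/T_S5025 = λ_S5025/λ_S2545 = 229/854 = 0.2681.
L_S2545/L_S5025 = (R_S2545/R_S5025)²(T_S2545/T_S5025)⁴ = (0.340)²(0.2681)⁴ = 5.977×10^-4.
F_S2545/F_S5025 = (L_S2545/L_S5025)/(d_S2545/d_S5025)² = 5.977×10^-4/(2.00)² = 1.494×10^-4.

1.49×10^-4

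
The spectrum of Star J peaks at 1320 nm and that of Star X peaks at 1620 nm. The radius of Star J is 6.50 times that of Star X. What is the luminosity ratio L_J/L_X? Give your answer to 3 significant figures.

Wien's law gives T ∝ 1/λ_max, so T_J/T_X = λ_X/λ_J = 1620/1320 = 1.227.
Then L ∝ R²T⁴ gives L_J/L_X = (6.50)² × (1.227)⁴ = 42.25 × 2.269 = 95.85.

95.8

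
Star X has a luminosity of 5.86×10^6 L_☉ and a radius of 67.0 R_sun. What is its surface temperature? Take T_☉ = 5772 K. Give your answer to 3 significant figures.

3.47×10^4 K

T/T_☉ = (L/L_☉)^(1/4) / (R/R_☉)^(1/2)
T = 5772 × (5.86×10^6)^(1/4) / √(67.0) = 5772 × 49.20 / 8.185 = 3.469×10^4 K.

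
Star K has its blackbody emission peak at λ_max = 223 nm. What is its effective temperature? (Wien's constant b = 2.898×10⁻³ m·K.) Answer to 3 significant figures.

T = b/λ_max = 2.898×10⁻³ / (223×10⁻⁹) = 1.300×10^4 K.

1.30×10^4 K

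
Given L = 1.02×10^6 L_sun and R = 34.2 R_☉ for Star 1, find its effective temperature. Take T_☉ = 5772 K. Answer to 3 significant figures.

T/T_☉ = (L/L_☉)^(1/4) / (R/R_☉)^(1/2)
T = 5772 × (1.02×10^6)^(1/4) / √(34.2) = 5772 × 31.78 / 5.848 = 3.137×10^4 K.

3.14×10^4 K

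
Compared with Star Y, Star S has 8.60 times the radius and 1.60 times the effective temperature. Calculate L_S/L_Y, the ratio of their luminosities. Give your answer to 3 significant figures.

From the Stefan–Boltzmann law, L ∝ R²T⁴, so
L_S/L_Y = (R_S/R_Y)² (T_S/T_Y)⁴ = (8.60)² × (1.60)⁴ = 73.96 × 6.554 = 484.7.

485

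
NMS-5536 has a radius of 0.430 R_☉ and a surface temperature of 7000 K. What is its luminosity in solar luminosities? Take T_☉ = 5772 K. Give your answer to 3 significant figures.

0.400 solar luminosities

L/L_☉ = (R/R_☉)² (T/T_☉)⁴ = (0.430)² × (7000/5772)⁴
       = 0.1849 × (1.213)⁴ = 0.1849 × 2.163 = 0.4000.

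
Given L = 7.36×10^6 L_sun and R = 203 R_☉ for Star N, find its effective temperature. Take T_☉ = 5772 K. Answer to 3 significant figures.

T/T_☉ = (L/L_☉)^(1/4) / (R/R_☉)^(1/2)
T = 5772 × (7.36×10^6)^(1/4) / √(203) = 5772 × 52.09 / 14.25 = 2.110×10^4 K.

2.11×10^4 K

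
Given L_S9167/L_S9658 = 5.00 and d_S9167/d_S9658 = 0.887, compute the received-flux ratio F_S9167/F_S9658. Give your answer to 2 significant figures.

6.4

F = L/(4πd²), so F_S9167/F_S9658 = (L_S9167/L_S9658) / (d_S9167/d_S9658)²
= 5.00 / (0.887)² = 5.00 / 0.7868 = 6.355.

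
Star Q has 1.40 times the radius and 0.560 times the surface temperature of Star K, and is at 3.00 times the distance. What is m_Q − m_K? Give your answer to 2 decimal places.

L_Q/L_K = (1.40)²(0.560)⁴ = 0.1928.
F_Q/F_K = (L_Q/L_K)/(d_Q/d_K)² = 0.1928/9.000 = 0.02142.
m_Q − m_K = −2.5 log₁₀(0.02142) = 4.17.

4.17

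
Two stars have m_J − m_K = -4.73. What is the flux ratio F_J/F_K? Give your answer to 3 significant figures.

78.0

F_J/F_K = 10^(−(m_J − m_K)/2.5) = 10^(4.73/2.5) = 10^1.892 = 77.98.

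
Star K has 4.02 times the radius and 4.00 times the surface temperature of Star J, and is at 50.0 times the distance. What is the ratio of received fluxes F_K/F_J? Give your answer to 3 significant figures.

L_K/L_J = (R_K/R_J)²(T_K/T_J)⁴ = (4.02)² × (4.00)⁴ = 4137.
F_K/F_J = (L_K/L_J)/(d_K/d_J)² = 4137 / (50.0)² = 1.655.

1.65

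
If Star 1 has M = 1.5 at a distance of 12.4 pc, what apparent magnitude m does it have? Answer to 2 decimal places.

m = M + 5 log₁₀(d/10 pc) = 1.5 + 5 log₁₀(12.4/10)
  = 1.5 + 5 × 0.093 = 1.5 + 0.47 = 1.97.

1.97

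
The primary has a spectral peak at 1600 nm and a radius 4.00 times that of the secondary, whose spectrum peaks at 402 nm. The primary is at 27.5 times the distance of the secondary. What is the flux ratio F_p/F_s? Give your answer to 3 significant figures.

Wien's law: T_p/T_s = λ_s/λ_p = 402/1600 = 0.2512.
L_p/L_s = (R_p/R_s)²(T_p/T_s)⁴ = (4.00)²(0.2512)⁴ = 0.06376.
F_p/F_s = (L_p/L_s)/(d_p/d_s)² = 0.06376/(27.5)² = 8.431×10^-5.

8.43×10^-5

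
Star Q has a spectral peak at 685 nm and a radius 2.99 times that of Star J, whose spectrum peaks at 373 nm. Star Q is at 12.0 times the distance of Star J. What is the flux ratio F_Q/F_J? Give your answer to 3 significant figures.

0.00546

Wien's law: T_Q/T_J = λ_J/λ_Q = 373/685 = 0.5445.
L_Q/L_J = (R_Q/R_J)²(T_Q/T_J)⁴ = (2.99)²(0.5445)⁴ = 0.7860.
F_Q/F_J = (L_Q/L_J)/(d_Q/d_J)² = 0.7860/(12.0)² = 0.005458.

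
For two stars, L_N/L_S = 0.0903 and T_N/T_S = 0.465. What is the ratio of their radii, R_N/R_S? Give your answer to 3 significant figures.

L ∝ R²T⁴ gives R ∝ √L / T², so
R_N/R_S = √(0.0903) / (0.465)² = 0.3005 / 0.2162 = 1.390.

1.39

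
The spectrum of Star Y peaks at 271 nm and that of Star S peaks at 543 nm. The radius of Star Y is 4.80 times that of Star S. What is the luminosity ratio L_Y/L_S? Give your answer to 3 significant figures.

Wien's law gives T ∝ 1/λ_max, so T_Y/T_S = λ_S/λ_Y = 543/271 = 2.004.
Then L ∝ R²T⁴ gives L_Y/L_S = (4.80)² × (2.004)⁴ = 23.04 × 16.12 = 371.4.

371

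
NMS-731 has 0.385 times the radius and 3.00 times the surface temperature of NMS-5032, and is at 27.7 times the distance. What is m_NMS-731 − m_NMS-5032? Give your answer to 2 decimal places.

L_NMS-731/L_NMS-5032 = (0.385)²(3.00)⁴ = 12.01.
F_NMS-731/F_NMS-5032 = (L_NMS-731/L_NMS-5032)/(d_NMS-731/d_NMS-5032)² = 12.01/767.3 = 0.01565.
m_NMS-731 − m_NMS-5032 = −2.5 log₁₀(0.01565) = 4.51.

4.51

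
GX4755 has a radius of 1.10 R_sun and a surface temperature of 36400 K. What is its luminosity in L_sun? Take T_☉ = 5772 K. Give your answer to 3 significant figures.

L/L_☉ = (R/R_☉)² (T/T_☉)⁴ = (1.10)² × (36400/5772)⁴
       = 1.210 × (6.306)⁴ = 1.210 × 1582 = 1914.

1.91×10^3 L_sun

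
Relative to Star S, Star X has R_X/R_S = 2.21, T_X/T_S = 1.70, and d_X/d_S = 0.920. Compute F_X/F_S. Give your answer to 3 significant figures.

48.2

L_X/L_S = (R_X/R_S)²(T_X/T_S)⁴ = (2.21)² × (1.70)⁴ = 40.79.
F_X/F_S = (L_X/L_S)/(d_X/d_S)² = 40.79 / (0.920)² = 48.20.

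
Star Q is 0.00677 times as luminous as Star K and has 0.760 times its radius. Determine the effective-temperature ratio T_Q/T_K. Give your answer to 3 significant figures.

L ∝ R²T⁴ gives T ∝ (L/R²)^(1/4), so
T_Q/T_K = (0.00677 / 0.760²)^(1/4) = (0.01172)^(1/4) = 0.3290.

0.329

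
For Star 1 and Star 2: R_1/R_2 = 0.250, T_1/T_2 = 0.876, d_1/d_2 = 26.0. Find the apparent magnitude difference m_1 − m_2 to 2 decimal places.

10.66

L_1/L_2 = (0.250)²(0.876)⁴ = 0.03680.
F_1/F_2 = (L_1/L_2)/(d_1/d_2)² = 0.03680/676.0 = 5.444×10^-5.
m_1 − m_2 = −2.5 log₁₀(5.444×10^-5) = 10.66.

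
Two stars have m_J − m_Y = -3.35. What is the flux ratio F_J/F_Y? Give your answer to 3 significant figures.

21.9

F_J/F_Y = 10^(−(m_J − m_Y)/2.5) = 10^(3.35/2.5) = 10^1.340 = 21.88.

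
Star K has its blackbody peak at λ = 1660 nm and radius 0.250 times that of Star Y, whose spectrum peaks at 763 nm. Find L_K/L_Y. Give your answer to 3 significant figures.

0.00279

Wien's law gives T ∝ 1/λ_max, so T_K/T_Y = λ_Y/λ_K = 763/1660 = 0.4596.
Then L ∝ R²T⁴ gives L_K/L_Y = (0.250)² × (0.4596)⁴ = 0.06250 × 0.04463 = 0.002790.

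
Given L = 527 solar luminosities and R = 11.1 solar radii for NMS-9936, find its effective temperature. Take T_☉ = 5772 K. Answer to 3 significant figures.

T/T_☉ = (L/L_☉)^(1/4) / (R/R_☉)^(1/2)
T = 5772 × (527)^(1/4) / √(11.1) = 5772 × 4.791 / 3.332 = 8301 K.

8.30×10^3 K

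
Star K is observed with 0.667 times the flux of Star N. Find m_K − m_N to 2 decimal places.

0.44

m_K − m_N = −2.5 log₁₀(F_K/F_N) = −2.5 log₁₀(0.667) = −2.5 × (-0.176) = 0.440.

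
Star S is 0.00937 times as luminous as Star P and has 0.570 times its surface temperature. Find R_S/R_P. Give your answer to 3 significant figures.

L ∝ R²T⁴ gives R ∝ √L / T², so
R_S/R_P = √(0.00937) / (0.570)² = 0.09680 / 0.3249 = 0.2979.

0.298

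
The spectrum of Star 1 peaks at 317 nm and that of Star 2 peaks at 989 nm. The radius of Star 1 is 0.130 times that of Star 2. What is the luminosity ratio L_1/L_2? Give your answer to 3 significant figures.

1.60

Wien's law gives T ∝ 1/λ_max, so T_1/T_2 = λ_2/λ_1 = 989/317 = 3.120.
Then L ∝ R²T⁴ gives L_1/L_2 = (0.130)² × (3.120)⁴ = 0.01690 × 94.74 = 1.601.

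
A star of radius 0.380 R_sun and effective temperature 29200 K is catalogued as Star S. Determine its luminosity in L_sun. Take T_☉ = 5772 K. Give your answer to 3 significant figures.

L/L_☉ = (R/R_☉)² (T/T_☉)⁴ = (0.380)² × (29200/5772)⁴
       = 0.1444 × (5.059)⁴ = 0.1444 × 655.0 = 94.58.

94.6 L_sun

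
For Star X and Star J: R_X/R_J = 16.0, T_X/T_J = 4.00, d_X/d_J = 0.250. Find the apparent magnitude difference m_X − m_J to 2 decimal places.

L_X/L_J = (16.0)²(4.00)⁴ = 6.554×10^4.
F_X/F_J = (L_X/L_J)/(d_X/d_J)² = 6.554×10^4/0.06250 = 1.049×10^6.
m_X − m_J = −2.5 log₁₀(1.049×10^6) = -15.05.

-15.05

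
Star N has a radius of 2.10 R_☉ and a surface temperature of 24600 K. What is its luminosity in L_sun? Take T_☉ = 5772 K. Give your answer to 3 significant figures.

L/L_☉ = (R/R_☉)² (T/T_☉)⁴ = (2.10)² × (24600/5772)⁴
       = 4.410 × (4.262)⁴ = 4.410 × 329.9 = 1455.

1.46×10^3 L_sun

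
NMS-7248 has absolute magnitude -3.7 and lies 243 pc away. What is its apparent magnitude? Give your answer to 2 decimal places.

3.23

m = M + 5 log₁₀(d/10 pc) = -3.7 + 5 log₁₀(243/10)
  = -3.7 + 5 × 1.386 = -3.7 + 6.93 = 3.23.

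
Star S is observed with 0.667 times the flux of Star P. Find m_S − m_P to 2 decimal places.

m_S − m_P = −2.5 log₁₀(F_S/F_P) = −2.5 log₁₀(0.667) = −2.5 × (-0.176) = 0.440.

0.44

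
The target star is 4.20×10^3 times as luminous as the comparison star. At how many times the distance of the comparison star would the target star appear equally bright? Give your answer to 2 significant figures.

Equal flux requires L_t/d_t² = L_c/d_c², so d_t/d_c = √(L_t/L_c)
= √(4.20×10^3) = 64.81.

65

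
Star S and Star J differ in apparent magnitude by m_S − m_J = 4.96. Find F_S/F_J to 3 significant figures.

0.0104

F_S/F_J = 10^(−(m_S − m_J)/2.5) = 10^(-4.96/2.5) = 10^-1.984 = 0.01038.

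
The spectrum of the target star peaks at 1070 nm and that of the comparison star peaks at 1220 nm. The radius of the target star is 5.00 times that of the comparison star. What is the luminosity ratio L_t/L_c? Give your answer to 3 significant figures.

Wien's law gives T ∝ 1/λ_max, so T_t/T_c = λ_c/λ_t = 1220/1070 = 1.140.
Then L ∝ R²T⁴ gives L_t/L_c = (5.00)² × (1.140)⁴ = 25.00 × 1.690 = 42.25.

42.3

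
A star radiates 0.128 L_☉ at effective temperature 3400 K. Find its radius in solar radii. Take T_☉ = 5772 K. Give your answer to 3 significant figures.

R/R_☉ = √(L/L_☉) / (T/T_☉)² = √(0.128) / (0.5891)²
       = 0.3578 / 0.3470 = 1.031.

1.03 solar radii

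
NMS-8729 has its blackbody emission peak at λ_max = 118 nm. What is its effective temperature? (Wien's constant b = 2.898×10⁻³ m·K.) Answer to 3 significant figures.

2.46×10^4 K

T = b/λ_max = 2.898×10⁻³ / (118×10⁻⁹) = 2.456×10^4 K.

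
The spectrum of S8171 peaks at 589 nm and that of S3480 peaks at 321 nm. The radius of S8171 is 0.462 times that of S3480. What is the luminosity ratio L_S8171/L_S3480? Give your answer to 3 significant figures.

0.0188

Wien's law gives T ∝ 1/λ_max, so T_S8171/T_S3480 = λ_S3480/λ_S8171 = 321/589 = 0.5450.
Then L ∝ R²T⁴ gives L_S8171/L_S3480 = (0.462)² × (0.5450)⁴ = 0.2134 × 0.08822 = 0.01883.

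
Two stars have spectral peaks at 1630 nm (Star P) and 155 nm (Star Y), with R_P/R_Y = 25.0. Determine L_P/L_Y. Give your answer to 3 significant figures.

0.0511

Wien's law gives T ∝ 1/λ_max, so T_P/T_Y = λ_Y/λ_P = 155/1630 = 0.09509.
Then L ∝ R²T⁴ gives L_P/L_Y = (25.0)² × (0.09509)⁴ = 625.0 × 8.177×10^-5 = 0.05110.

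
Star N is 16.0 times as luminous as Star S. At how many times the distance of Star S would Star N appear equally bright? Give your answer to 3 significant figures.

Equal flux requires L_N/d_N² = L_S/d_S², so d_N/d_S = √(L_N/L_S)
= √(16.0) = 4.000.

4.00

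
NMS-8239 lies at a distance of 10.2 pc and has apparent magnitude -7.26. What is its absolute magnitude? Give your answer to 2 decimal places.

-7.30

M = m − 5 log₁₀(d/10 pc) = -7.26 − 5 log₁₀(10.2/10)
  = -7.26 − 5 × 0.009 = -7.26 − 0.04 = -7.30.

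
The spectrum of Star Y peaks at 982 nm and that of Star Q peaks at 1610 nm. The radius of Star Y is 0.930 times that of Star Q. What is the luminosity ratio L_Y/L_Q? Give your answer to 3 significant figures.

Wien's law gives T ∝ 1/λ_max, so T_Y/T_Q = λ_Q/λ_Y = 1610/982 = 1.640.
Then L ∝ R²T⁴ gives L_Y/L_Q = (0.930)² × (1.640)⁴ = 0.8649 × 7.225 = 6.249.

6.25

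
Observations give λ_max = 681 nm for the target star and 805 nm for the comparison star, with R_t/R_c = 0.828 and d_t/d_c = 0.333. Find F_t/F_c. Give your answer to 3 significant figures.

Wien's law: T_t/T_c = λ_c/λ_t = 805/681 = 1.182.
L_t/L_c = (R_t/R_c)²(T_t/T_c)⁴ = (0.828)²(1.182)⁴ = 1.339.
F_t/F_c = (L_t/L_c)/(d_t/d_c)² = 1.339/(0.333)² = 12.07.

12.1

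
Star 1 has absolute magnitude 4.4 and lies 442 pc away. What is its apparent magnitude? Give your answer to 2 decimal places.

12.63

m = M + 5 log₁₀(d/10 pc) = 4.4 + 5 log₁₀(442/10)
  = 4.4 + 5 × 1.645 = 4.4 + 8.23 = 12.63.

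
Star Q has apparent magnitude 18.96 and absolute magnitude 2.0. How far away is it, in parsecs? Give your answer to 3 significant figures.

m − M = 5 log₁₀(d/10 pc)
18.96 − (2.0) = 16.96 = 5 log₁₀(d/10)
d = 10 × 10^(16.96/5) = 10 × 10^3.392 = 2.466×10^4 pc.

2.47×10^4 pc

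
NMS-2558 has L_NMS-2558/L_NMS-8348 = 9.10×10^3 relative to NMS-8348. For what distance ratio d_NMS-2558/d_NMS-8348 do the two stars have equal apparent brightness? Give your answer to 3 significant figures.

95.4

Equal flux requires L_NMS-2558/d_NMS-2558² = L_NMS-8348/d_NMS-8348², so d_NMS-2558/d_NMS-8348 = √(L_NMS-2558/L_NMS-8348)
= √(9.10×10^3) = 95.39.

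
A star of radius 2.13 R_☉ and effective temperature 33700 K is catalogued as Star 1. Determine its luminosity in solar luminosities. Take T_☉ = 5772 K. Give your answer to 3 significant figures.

5.27×10^3 solar luminosities

L/L_☉ = (R/R_☉)² (T/T_☉)⁴ = (2.13)² × (33700/5772)⁴
       = 4.537 × (5.839)⁴ = 4.537 × 1162 = 5272.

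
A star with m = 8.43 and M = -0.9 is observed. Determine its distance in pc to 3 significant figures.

735 pc

m − M = 5 log₁₀(d/10 pc)
8.43 − (-0.9) = 9.33 = 5 log₁₀(d/10)
d = 10 × 10^(9.33/5) = 10 × 10^1.866 = 734.5 pc.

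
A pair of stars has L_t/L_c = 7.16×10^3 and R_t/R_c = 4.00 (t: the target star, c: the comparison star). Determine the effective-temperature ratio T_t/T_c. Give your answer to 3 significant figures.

L ∝ R²T⁴ gives T ∝ (L/R²)^(1/4), so
T_t/T_c = (7.16×10^3 / 4.00²)^(1/4) = (447.5)^(1/4) = 4.599.

4.60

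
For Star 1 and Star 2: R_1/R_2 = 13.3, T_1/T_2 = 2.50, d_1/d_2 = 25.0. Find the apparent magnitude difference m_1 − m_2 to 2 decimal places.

-2.61

L_1/L_2 = (13.3)²(2.50)⁴ = 6910.
F_1/F_2 = (L_1/L_2)/(d_1/d_2)² = 6910/625.0 = 11.06.
m_1 − m_2 = −2.5 log₁₀(11.06) = -2.61.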